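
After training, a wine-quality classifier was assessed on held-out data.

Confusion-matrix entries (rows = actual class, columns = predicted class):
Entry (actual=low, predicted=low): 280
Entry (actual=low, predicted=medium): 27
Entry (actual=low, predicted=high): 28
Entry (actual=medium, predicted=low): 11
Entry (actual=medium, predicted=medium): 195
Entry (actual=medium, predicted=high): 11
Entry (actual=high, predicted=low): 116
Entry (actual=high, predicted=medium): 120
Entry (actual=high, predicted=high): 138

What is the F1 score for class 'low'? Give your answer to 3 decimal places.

0.755

Take TP from the diagonal, FP from the rest of the 'low' prediction marginal, FN from the rest of the 'low' actual marginal.
F1 score = 2·TP/(2·TP+FP+FN).
low: TP=280, FP=11+116=127, FN=27+28=55 → 560/742 = 0.7547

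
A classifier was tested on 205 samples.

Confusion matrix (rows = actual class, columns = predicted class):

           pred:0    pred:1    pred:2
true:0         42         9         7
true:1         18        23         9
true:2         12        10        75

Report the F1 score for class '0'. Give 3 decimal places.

0.646

F1 score = 2·TP/(2·TP+FP+FN).
0: TP=42, FP=18+12=30, FN=9+7=16 → 84/130 = 0.6462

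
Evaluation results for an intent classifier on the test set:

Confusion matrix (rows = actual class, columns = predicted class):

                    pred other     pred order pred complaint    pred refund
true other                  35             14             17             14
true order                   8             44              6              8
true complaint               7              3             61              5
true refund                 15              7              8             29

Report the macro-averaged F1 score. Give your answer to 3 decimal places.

0.593

Per-class F1 score (2·TP/(2·TP+FP+FN)):
  other: TP=35, FP=8+7+15=30, FN=14+17+14=45 → 70/145 = 0.4828
  order: TP=44, FP=14+3+7=24, FN=8+6+8=22 → 88/134 = 0.6567
  complaint: TP=61, FP=17+6+8=31, FN=7+3+5=15 → 122/168 = 0.7262
  refund: TP=29, FP=14+8+5=27, FN=15+7+8=30 → 58/115 = 0.5043
Macro-F1 score = mean = (0.4828 + 0.6567 + 0.7262 + 0.5043) / 4 = 0.593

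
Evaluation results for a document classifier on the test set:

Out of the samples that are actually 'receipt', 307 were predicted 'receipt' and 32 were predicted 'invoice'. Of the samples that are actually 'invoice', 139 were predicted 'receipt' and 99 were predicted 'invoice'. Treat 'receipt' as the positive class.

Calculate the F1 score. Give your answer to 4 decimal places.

0.7822

Precision = TP/(TP+FP) = 307/446 = 0.6883
Recall = TP/(TP+FN) = 307/339 = 0.9056
F1 = 2·TP/(2·TP+FP+FN) = 614/785 = 0.7822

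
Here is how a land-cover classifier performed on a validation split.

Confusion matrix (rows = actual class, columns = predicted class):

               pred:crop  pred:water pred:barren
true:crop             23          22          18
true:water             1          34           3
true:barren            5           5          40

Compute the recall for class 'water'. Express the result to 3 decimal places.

Treat 'water' as positive and all other classes as negative.
recall = TP/(TP+FN).
water: TP=34, FN=1+3=4 → 34/38 = 0.8947

0.895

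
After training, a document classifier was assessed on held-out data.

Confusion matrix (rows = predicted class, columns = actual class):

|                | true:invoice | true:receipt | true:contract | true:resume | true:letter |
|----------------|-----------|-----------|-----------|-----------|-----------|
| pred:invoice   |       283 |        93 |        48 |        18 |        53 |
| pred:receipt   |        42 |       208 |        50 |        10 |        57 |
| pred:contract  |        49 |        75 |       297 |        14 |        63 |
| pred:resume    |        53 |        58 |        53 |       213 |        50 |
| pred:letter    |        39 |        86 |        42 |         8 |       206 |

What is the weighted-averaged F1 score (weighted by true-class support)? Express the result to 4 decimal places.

Per-class F1 score (2·TP/(2·TP+FP+FN)):
  invoice: TP=283, FP=93+48+18+53=212, FN=42+49+53+39=183 → 566/961 = 0.58897
  receipt: TP=208, FP=42+50+10+57=159, FN=93+75+58+86=312 → 416/887 = 0.46900
  contract: TP=297, FP=49+75+14+63=201, FN=48+50+53+42=193 → 594/988 = 0.60121
  resume: TP=213, FP=53+58+53+50=214, FN=18+10+14+8=50 → 426/690 = 0.61739
  letter: TP=206, FP=39+86+42+8=175, FN=53+57+63+50=223 → 412/810 = 0.50864
Weighted-F1 score = Σ (supportᵢ/N)·F1 scoreᵢ with N=2168: (466/2168)·0.58897 + (520/2168)·0.46900 + (490/2168)·0.60121 + (263/2168)·0.61739 + (429/2168)·0.50864 = 0.5505

0.5505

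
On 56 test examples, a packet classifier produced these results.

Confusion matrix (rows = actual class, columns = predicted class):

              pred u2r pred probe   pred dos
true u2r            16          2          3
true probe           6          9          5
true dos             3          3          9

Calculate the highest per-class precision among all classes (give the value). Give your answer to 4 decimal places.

0.6429

Per-class precision (TP/(TP+FP)):
  u2r: TP=16, FP=6+3=9 → 16/25 = 0.64000
  probe: TP=9, FP=2+3=5 → 9/14 = 0.64286
  dos: TP=9, FP=3+5=8 → 9/17 = 0.52941
Highest is class 'probe' with precision = 0.6429.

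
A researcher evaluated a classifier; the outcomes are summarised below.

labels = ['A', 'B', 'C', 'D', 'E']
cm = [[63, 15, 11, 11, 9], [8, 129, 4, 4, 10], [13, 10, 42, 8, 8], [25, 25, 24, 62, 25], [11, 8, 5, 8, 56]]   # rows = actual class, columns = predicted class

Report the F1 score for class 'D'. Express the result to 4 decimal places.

F1 score = 2·TP/(2·TP+FP+FN).
D: TP=62, FP=11+4+8+8=31, FN=25+25+24+25=99 → 124/254 = 0.48819

0.4882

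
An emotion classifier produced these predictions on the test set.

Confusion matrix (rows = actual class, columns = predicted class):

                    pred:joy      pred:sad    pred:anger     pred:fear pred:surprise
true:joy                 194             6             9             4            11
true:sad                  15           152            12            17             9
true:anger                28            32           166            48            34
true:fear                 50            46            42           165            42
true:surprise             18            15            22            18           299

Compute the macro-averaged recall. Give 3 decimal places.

0.686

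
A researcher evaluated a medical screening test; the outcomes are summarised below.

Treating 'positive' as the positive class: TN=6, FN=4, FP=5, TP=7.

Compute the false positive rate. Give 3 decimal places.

FPR = FP/(FP+TN) = 5/(5+6) = 0.455

0.455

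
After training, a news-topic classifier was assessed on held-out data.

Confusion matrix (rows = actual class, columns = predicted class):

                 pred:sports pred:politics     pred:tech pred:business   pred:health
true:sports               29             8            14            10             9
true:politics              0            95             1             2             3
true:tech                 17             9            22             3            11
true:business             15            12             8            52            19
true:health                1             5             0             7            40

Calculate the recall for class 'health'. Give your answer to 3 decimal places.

0.755

Treat 'health' as positive and all other classes as negative.
recall = TP/(TP+FN).
health: TP=40, FN=1+5+0+7=13 → 40/53 = 0.7547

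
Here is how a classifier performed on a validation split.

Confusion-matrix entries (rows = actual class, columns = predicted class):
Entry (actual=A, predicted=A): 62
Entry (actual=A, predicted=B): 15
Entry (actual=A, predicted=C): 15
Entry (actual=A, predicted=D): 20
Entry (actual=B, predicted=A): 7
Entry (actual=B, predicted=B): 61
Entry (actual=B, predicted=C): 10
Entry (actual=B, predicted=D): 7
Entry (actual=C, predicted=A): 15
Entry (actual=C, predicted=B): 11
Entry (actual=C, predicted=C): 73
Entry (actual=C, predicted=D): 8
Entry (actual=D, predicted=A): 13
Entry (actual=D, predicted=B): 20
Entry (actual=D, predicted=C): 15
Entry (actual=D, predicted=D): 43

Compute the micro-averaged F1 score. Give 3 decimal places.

0.605

Micro-averaging pools counts across classes: ΣTP=239, ΣFP=156, ΣFN=156.
Micro-F1 score = 2·TP/(2·TP+FP+FN) on pooled counts = 0.605 (equals overall accuracy in single-label multiclass).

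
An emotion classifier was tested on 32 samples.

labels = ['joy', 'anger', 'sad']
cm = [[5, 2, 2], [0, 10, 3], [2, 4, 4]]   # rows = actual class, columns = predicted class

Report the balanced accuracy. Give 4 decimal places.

Balanced accuracy = mean of per-class recall.
  joy: recall = 5/9 = 0.55556
  anger: recall = 10/13 = 0.76923
  sad: recall = 4/10 = 0.40000
Mean = (0.55556 + 0.76923 + 0.40000) / 3 = 0.5749

0.5749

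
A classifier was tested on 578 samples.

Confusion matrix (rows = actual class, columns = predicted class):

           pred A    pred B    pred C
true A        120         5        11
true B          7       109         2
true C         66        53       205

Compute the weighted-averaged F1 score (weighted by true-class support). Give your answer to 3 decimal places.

Per-class F1 score (2·TP/(2·TP+FP+FN)):
  A: TP=120, FP=7+66=73, FN=5+11=16 → 240/329 = 0.7295
  B: TP=109, FP=5+53=58, FN=7+2=9 → 218/285 = 0.7649
  C: TP=205, FP=11+2=13, FN=66+53=119 → 410/542 = 0.7565
Weighted-F1 score = Σ (supportᵢ/N)·F1 scoreᵢ with N=578: (136/578)·0.7295 + (118/578)·0.7649 + (324/578)·0.7565 = 0.752

0.752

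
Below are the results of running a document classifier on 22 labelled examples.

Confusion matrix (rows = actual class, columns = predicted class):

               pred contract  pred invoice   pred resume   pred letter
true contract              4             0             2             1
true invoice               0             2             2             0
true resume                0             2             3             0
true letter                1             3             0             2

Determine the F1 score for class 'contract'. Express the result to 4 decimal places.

Treat 'contract' as positive and all other classes as negative.
F1 score = 2·TP/(2·TP+FP+FN).
contract: TP=4, FP=0+0+1=1, FN=0+2+1=3 → 8/12 = 0.66667

0.6667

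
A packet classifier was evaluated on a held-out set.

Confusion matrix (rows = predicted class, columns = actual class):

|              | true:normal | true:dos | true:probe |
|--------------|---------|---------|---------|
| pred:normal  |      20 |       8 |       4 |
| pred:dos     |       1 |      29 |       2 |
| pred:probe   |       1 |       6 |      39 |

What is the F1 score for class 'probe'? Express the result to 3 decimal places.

0.857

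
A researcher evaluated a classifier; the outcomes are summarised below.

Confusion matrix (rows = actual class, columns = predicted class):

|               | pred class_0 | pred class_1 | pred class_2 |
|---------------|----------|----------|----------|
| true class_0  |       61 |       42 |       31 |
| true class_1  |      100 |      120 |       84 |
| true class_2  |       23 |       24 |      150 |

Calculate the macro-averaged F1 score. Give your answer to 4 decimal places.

Per-class F1 score (2·TP/(2·TP+FP+FN)):
  class_0: TP=61, FP=100+23=123, FN=42+31=73 → 122/318 = 0.38365
  class_1: TP=120, FP=42+24=66, FN=100+84=184 → 240/490 = 0.48980
  class_2: TP=150, FP=31+84=115, FN=23+24=47 → 300/462 = 0.64935
Macro-F1 score = mean = (0.38365 + 0.48980 + 0.64935) / 3 = 0.5076

0.5076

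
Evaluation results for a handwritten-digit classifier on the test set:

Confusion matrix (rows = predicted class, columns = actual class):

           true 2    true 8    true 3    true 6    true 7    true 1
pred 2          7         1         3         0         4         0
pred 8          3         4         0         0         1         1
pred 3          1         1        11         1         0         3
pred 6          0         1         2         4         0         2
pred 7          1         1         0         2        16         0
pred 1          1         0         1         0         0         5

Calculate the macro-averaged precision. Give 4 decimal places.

0.5862

Per-class precision (TP/(TP+FP)):
  2: TP=7, FP=1+3+0+4+0=8 → 7/15 = 0.46667
  8: TP=4, FP=3+0+0+1+1=5 → 4/9 = 0.44444
  3: TP=11, FP=1+1+1+0+3=6 → 11/17 = 0.64706
  6: TP=4, FP=0+1+2+0+2=5 → 4/9 = 0.44444
  7: TP=16, FP=1+1+0+2+0=4 → 16/20 = 0.80000
  1: TP=5, FP=1+0+1+0+0=2 → 5/7 = 0.71429
Macro-precision = mean = (0.46667 + 0.44444 + 0.64706 + 0.44444 + 0.80000 + 0.71429) / 6 = 0.5862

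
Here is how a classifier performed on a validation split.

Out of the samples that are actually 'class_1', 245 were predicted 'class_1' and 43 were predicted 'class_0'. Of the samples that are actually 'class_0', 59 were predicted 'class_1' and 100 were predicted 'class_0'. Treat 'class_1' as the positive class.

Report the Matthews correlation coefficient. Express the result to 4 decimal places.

0.4923

MCC = (TP·TN − FP·FN) / √((TP+FP)(TP+FN)(TN+FP)(TN+FN))
Numerator = 245·100 − 59·43 = 21963
Denominator = √(304·288·159·143) = √1990669824 = 44616.9231
MCC = 21963 / 44616.9231 = 0.4923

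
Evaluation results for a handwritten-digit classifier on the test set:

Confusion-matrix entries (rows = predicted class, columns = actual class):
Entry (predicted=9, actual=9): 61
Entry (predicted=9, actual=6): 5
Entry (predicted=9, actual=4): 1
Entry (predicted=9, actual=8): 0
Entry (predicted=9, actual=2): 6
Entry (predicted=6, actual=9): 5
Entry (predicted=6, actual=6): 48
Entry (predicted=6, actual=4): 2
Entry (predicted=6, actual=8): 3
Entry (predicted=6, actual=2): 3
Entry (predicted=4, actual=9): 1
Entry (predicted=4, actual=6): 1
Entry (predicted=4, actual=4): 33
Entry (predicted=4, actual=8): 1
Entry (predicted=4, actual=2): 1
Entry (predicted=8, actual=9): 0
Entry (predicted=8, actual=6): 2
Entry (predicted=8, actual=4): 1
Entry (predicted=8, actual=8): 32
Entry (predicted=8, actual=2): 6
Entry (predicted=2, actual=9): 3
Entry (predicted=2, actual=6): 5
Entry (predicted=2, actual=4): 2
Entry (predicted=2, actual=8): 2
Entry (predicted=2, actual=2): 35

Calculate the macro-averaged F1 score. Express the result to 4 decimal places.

0.8066

Per-class F1 score (2·TP/(2·TP+FP+FN)):
  9: TP=61, FP=5+1+0+6=12, FN=5+1+0+3=9 → 122/143 = 0.85315
  6: TP=48, FP=5+2+3+3=13, FN=5+1+2+5=13 → 96/122 = 0.78689
  4: TP=33, FP=1+1+1+1=4, FN=1+2+1+2=6 → 66/76 = 0.86842
  8: TP=32, FP=0+2+1+6=9, FN=0+3+1+2=6 → 64/79 = 0.81013
  2: TP=35, FP=3+5+2+2=12, FN=6+3+1+6=16 → 70/98 = 0.71429
Macro-F1 score = mean = (0.85315 + 0.78689 + 0.86842 + 0.81013 + 0.71429) / 5 = 0.8066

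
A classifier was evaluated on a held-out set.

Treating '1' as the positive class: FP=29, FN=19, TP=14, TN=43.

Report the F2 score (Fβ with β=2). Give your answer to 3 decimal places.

Fβ = (1+β²)·TP / ((1+β²)·TP + β²·FN + FP), with β²=4
= 5·14 / (5·14 + 4·19 + 29) = 0.400

0.400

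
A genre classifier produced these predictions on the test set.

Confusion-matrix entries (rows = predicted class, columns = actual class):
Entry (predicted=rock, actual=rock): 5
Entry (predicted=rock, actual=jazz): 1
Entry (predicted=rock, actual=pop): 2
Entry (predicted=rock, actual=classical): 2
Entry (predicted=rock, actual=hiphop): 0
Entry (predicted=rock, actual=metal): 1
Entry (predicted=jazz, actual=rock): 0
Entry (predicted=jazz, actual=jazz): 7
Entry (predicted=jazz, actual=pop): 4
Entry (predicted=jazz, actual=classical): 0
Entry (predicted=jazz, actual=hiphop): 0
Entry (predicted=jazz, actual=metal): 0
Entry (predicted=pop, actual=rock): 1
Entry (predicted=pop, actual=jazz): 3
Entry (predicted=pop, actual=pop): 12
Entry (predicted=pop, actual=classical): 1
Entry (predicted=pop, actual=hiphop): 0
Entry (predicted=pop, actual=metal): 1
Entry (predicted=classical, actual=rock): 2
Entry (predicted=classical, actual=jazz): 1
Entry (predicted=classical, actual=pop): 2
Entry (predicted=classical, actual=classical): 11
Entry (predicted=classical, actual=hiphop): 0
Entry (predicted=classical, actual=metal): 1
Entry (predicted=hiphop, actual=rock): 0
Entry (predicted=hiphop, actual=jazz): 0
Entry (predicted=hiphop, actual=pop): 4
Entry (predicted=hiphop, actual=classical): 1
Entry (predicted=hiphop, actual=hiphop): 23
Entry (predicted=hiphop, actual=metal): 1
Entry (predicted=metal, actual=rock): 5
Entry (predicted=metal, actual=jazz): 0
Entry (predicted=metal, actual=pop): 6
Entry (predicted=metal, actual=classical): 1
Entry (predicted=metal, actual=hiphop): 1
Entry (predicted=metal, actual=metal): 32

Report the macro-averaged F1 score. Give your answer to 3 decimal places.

0.642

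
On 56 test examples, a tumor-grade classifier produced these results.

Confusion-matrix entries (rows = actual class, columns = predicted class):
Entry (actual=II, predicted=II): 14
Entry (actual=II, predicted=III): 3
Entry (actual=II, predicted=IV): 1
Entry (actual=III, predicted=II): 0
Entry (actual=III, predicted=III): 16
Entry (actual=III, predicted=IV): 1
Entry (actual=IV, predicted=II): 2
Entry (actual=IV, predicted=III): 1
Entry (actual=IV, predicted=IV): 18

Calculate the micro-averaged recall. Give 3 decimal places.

0.857

Micro-averaging pools counts across classes: ΣTP=48, ΣFP=8, ΣFN=8.
Micro-recall = TP/(TP+FN) on pooled counts = 0.857 (equals overall accuracy in single-label multiclass).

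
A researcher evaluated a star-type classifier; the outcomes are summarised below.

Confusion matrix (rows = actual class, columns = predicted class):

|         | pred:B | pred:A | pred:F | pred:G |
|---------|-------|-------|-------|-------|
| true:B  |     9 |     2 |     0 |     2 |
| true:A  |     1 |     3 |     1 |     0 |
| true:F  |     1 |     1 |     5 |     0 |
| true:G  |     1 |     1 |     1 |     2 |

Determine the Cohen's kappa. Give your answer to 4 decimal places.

Observed agreement pₒ = trace/N = 19/30 = 0.63333
Expected agreement pₑ = Σ (rowᵢ·colᵢ)/N² = (13·12 + 5·7 + 7·7 + 5·4)/30² = 0.28889
κ = (pₒ − pₑ)/(1 − pₑ) = (0.63333 − 0.28889)/(1 − 0.28889) = 0.4844

0.4844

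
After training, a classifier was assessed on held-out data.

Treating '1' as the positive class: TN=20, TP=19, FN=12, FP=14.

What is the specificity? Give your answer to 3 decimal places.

0.588

Specificity = TN/(TN+FP) = 20/(20+14) = 0.588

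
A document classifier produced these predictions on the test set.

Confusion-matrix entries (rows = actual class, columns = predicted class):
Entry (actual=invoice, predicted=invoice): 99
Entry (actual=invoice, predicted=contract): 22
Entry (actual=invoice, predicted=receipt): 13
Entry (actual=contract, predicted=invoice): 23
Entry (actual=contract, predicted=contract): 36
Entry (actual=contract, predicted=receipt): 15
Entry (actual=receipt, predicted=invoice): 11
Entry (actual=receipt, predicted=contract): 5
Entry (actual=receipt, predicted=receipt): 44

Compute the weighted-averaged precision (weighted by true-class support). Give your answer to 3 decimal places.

Per-class precision (TP/(TP+FP)):
  invoice: TP=99, FP=23+11=34 → 99/133 = 0.7444
  contract: TP=36, FP=22+5=27 → 36/63 = 0.5714
  receipt: TP=44, FP=13+15=28 → 44/72 = 0.6111
Weighted-precision = Σ (supportᵢ/N)·precisionᵢ with N=268: (134/268)·0.7444 + (74/268)·0.5714 + (60/268)·0.6111 = 0.667

0.667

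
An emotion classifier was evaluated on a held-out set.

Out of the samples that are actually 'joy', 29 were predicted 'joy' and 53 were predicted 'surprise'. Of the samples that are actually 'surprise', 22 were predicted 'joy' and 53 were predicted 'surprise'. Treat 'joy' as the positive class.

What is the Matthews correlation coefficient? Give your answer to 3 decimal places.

0.064

MCC = (TP·TN − FP·FN) / √((TP+FP)(TP+FN)(TN+FP)(TN+FN))
Numerator = 29·53 − 22·53 = 371
Denominator = √(51·82·75·106) = √33246900 = 5766.0125
MCC = 371 / 5766.0125 = 0.064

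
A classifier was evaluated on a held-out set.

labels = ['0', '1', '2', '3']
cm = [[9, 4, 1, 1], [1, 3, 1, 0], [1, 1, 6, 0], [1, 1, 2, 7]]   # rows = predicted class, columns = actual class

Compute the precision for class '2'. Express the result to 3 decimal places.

0.750

Take TP from the diagonal, FP from the rest of the '2' prediction marginal, FN from the rest of the '2' actual marginal.
precision = TP/(TP+FP).
2: TP=6, FP=1+1+0=2 → 6/8 = 0.7500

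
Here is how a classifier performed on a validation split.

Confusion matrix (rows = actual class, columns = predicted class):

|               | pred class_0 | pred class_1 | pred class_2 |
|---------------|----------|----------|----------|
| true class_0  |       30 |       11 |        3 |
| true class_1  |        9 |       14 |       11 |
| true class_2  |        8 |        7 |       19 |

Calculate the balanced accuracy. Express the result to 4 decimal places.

0.5508

Balanced accuracy = mean of per-class recall.
  class_0: recall = 30/44 = 0.68182
  class_1: recall = 14/34 = 0.41176
  class_2: recall = 19/34 = 0.55882
Mean = (0.68182 + 0.41176 + 0.55882) / 3 = 0.5508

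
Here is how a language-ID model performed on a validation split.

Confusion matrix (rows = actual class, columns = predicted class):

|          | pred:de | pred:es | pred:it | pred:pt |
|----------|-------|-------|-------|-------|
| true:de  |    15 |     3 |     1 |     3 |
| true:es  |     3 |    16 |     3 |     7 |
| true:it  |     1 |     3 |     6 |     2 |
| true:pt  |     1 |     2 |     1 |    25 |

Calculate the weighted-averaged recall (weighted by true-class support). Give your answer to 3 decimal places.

0.674

Per-class recall (TP/(TP+FN)):
  de: TP=15, FN=3+1+3=7 → 15/22 = 0.6818
  es: TP=16, FN=3+3+7=13 → 16/29 = 0.5517
  it: TP=6, FN=1+3+2=6 → 6/12 = 0.5000
  pt: TP=25, FN=1+2+1=4 → 25/29 = 0.8621
Weighted-recall = Σ (supportᵢ/N)·recallᵢ with N=92: (22/92)·0.6818 + (29/92)·0.5517 + (12/92)·0.5000 + (29/92)·0.8621 = 0.674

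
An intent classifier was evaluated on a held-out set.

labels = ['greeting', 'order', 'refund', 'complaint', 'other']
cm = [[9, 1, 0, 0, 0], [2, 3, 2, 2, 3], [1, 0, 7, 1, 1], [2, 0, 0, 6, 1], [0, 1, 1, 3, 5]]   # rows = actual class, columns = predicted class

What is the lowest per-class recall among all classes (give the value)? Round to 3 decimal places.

0.250

Per-class recall (TP/(TP+FN)):
  greeting: TP=9, FN=1+0+0+0=1 → 9/10 = 0.9000
  order: TP=3, FN=2+2+2+3=9 → 3/12 = 0.2500
  refund: TP=7, FN=1+0+1+1=3 → 7/10 = 0.7000
  complaint: TP=6, FN=2+0+0+1=3 → 6/9 = 0.6667
  other: TP=5, FN=0+1+1+3=5 → 5/10 = 0.5000
Lowest is class 'order' with recall = 0.250.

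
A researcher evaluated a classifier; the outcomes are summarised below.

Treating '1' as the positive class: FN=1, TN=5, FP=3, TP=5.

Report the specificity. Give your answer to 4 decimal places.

Specificity = TN/(TN+FP) = 5/(5+3) = 0.6250

0.6250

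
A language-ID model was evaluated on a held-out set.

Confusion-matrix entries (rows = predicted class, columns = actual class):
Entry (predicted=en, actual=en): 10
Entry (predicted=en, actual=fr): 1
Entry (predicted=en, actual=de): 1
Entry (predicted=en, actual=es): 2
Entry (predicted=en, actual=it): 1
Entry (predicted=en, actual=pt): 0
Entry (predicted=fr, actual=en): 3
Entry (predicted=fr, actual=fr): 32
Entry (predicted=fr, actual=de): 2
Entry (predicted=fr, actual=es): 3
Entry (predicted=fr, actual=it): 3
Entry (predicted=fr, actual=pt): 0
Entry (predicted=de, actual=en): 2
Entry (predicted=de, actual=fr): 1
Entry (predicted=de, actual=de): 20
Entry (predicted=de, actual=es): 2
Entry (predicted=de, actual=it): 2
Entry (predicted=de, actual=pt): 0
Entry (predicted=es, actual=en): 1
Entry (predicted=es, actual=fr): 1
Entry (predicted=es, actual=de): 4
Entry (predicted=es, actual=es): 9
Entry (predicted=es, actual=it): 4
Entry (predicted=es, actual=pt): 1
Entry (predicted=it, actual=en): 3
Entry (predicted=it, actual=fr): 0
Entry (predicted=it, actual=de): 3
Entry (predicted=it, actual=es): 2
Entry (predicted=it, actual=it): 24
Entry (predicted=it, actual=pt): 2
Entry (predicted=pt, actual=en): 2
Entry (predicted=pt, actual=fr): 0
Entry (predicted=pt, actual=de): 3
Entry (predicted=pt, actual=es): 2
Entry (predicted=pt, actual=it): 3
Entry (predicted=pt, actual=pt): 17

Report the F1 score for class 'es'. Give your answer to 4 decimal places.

0.4500

One-vs-rest for 'es': TP = diagonal; FP = other classes predicted 'es'; FN = 'es' predicted as other.
F1 score = 2·TP/(2·TP+FP+FN).
es: TP=9, FP=1+1+4+4+1=11, FN=2+3+2+2+2=11 → 18/40 = 0.45000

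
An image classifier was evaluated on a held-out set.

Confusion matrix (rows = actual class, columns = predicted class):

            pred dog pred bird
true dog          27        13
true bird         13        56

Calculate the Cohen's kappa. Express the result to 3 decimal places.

Observed agreement pₒ = trace/N = 83/109 = 0.7615
Expected agreement pₑ = Σ (rowᵢ·colᵢ)/N² = (40·40 + 69·69)/109² = 0.5354
κ = (pₒ − pₑ)/(1 − pₑ) = (0.7615 − 0.5354)/(1 − 0.5354) = 0.487

0.487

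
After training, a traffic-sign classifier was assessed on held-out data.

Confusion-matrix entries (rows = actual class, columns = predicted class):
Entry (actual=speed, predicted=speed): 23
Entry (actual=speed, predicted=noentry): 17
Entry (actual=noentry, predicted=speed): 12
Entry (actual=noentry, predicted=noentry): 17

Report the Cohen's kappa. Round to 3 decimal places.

Observed agreement pₒ = trace/N = 40/69 = 0.5797
Expected agreement pₑ = Σ (rowᵢ·colᵢ)/N² = (40·35 + 29·34)/69² = 0.5012
κ = (pₒ − pₑ)/(1 − pₑ) = (0.5797 − 0.5012)/(1 − 0.5012) = 0.157

0.157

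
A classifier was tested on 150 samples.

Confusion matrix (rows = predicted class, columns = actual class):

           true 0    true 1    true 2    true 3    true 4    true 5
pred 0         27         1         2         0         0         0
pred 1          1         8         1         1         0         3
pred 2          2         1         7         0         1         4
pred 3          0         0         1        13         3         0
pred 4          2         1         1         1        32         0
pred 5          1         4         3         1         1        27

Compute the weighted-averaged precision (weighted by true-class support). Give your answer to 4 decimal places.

0.7621

Per-class precision (TP/(TP+FP)):
  0: TP=27, FP=1+2+0+0+0=3 → 27/30 = 0.90000
  1: TP=8, FP=1+1+1+0+3=6 → 8/14 = 0.57143
  2: TP=7, FP=2+1+0+1+4=8 → 7/15 = 0.46667
  3: TP=13, FP=0+0+1+3+0=4 → 13/17 = 0.76471
  4: TP=32, FP=2+1+1+1+0=5 → 32/37 = 0.86486
  5: TP=27, FP=1+4+3+1+1=10 → 27/37 = 0.72973
Weighted-precision = Σ (supportᵢ/N)·precisionᵢ with N=150: (33/150)·0.90000 + (15/150)·0.57143 + (15/150)·0.46667 + (16/150)·0.76471 + (37/150)·0.86486 + (34/150)·0.72973 = 0.7621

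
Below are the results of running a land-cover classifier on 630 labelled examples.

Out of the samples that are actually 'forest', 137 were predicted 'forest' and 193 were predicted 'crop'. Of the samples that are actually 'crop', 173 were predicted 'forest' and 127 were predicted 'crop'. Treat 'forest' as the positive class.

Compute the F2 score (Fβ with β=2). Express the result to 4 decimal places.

0.4202

Fβ = (1+β²)·TP / ((1+β²)·TP + β²·FN + FP), with β²=4
= 5·137 / (5·137 + 4·193 + 173) = 0.4202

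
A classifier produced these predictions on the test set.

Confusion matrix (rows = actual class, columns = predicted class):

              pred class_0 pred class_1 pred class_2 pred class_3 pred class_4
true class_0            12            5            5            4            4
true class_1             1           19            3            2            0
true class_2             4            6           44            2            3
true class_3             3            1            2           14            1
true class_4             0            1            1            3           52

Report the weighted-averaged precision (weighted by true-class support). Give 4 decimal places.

Per-class precision (TP/(TP+FP)):
  class_0: TP=12, FP=1+4+3+0=8 → 12/20 = 0.60000
  class_1: TP=19, FP=5+6+1+1=13 → 19/32 = 0.59375
  class_2: TP=44, FP=5+3+2+1=11 → 44/55 = 0.80000
  class_3: TP=14, FP=4+2+2+3=11 → 14/25 = 0.56000
  class_4: TP=52, FP=4+0+3+1=8 → 52/60 = 0.86667
Weighted-precision = Σ (supportᵢ/N)·precisionᵢ with N=192: (30/192)·0.60000 + (25/192)·0.59375 + (59/192)·0.80000 + (21/192)·0.56000 + (57/192)·0.86667 = 0.7354

0.7354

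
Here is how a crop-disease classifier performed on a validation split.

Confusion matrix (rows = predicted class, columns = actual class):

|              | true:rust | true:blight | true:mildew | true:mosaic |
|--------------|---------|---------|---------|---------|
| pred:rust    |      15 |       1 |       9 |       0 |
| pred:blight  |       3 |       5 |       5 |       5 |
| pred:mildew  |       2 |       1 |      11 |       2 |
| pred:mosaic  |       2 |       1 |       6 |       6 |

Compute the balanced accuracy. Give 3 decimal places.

Balanced accuracy = mean of per-class recall.
  rust: recall = 15/22 = 0.6818
  blight: recall = 5/8 = 0.6250
  mildew: recall = 11/31 = 0.3548
  mosaic: recall = 6/13 = 0.4615
Mean = (0.6818 + 0.6250 + 0.3548 + 0.4615) / 4 = 0.531

0.531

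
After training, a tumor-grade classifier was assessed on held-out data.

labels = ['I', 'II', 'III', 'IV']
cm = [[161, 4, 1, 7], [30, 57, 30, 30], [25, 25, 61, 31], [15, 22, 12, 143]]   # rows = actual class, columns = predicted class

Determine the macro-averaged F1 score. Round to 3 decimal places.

0.612

Per-class F1 score (2·TP/(2·TP+FP+FN)):
  I: TP=161, FP=30+25+15=70, FN=4+1+7=12 → 322/404 = 0.7970
  II: TP=57, FP=4+25+22=51, FN=30+30+30=90 → 114/255 = 0.4471
  III: TP=61, FP=1+30+12=43, FN=25+25+31=81 → 122/246 = 0.4959
  IV: TP=143, FP=7+30+31=68, FN=15+22+12=49 → 286/403 = 0.7097
Macro-F1 score = mean = (0.7970 + 0.4471 + 0.4959 + 0.7097) / 4 = 0.612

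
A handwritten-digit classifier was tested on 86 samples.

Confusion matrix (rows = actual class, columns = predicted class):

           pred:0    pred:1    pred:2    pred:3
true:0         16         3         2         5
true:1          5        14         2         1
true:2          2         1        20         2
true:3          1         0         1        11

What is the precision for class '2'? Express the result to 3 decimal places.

0.800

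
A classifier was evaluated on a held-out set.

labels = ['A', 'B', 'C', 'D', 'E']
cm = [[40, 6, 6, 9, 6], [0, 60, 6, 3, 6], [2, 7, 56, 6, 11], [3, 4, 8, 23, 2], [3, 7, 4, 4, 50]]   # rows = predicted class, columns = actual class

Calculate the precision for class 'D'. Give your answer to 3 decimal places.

precision = TP/(TP+FP).
D: TP=23, FP=3+4+8+2=17 → 23/40 = 0.5750

0.575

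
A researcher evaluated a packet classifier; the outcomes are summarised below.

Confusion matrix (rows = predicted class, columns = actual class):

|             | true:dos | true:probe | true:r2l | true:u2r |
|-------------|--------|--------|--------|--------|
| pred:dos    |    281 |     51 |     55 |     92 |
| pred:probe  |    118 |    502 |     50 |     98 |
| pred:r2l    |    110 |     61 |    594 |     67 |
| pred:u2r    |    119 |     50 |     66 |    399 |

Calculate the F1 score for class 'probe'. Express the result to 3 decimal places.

One-vs-rest for 'probe': TP = diagonal; FP = other classes predicted 'probe'; FN = 'probe' predicted as other.
F1 score = 2·TP/(2·TP+FP+FN).
probe: TP=502, FP=118+50+98=266, FN=51+61+50=162 → 1004/1432 = 0.7011

0.701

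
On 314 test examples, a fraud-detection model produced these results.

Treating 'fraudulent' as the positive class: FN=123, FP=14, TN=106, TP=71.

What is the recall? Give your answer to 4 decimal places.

0.3660

Recall = TP/(TP+FN) = 71/(71+123) = 71/194 = 0.3660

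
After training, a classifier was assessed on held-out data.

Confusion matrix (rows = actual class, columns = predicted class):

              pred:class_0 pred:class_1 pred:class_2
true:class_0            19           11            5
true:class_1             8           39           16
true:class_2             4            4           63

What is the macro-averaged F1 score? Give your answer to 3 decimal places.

Per-class F1 score (2·TP/(2·TP+FP+FN)):
  class_0: TP=19, FP=8+4=12, FN=11+5=16 → 38/66 = 0.5758
  class_1: TP=39, FP=11+4=15, FN=8+16=24 → 78/117 = 0.6667
  class_2: TP=63, FP=5+16=21, FN=4+4=8 → 126/155 = 0.8129
Macro-F1 score = mean = (0.5758 + 0.6667 + 0.8129) / 3 = 0.685

0.685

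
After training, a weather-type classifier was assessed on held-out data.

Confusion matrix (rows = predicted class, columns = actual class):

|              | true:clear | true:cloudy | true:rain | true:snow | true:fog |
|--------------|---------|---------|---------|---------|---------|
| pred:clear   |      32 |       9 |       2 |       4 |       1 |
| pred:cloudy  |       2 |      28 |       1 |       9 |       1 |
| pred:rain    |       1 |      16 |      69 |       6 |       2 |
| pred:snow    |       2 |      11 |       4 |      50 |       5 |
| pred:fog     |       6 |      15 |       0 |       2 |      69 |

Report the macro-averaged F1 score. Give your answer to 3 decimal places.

0.699

Per-class F1 score (2·TP/(2·TP+FP+FN)):
  clear: TP=32, FP=9+2+4+1=16, FN=2+1+2+6=11 → 64/91 = 0.7033
  cloudy: TP=28, FP=2+1+9+1=13, FN=9+16+11+15=51 → 56/120 = 0.4667
  rain: TP=69, FP=1+16+6+2=25, FN=2+1+4+0=7 → 138/170 = 0.8118
  snow: TP=50, FP=2+11+4+5=22, FN=4+9+6+2=21 → 100/143 = 0.6993
  fog: TP=69, FP=6+15+0+2=23, FN=1+1+2+5=9 → 138/170 = 0.8118
Macro-F1 score = mean = (0.7033 + 0.4667 + 0.8118 + 0.6993 + 0.8118) / 5 = 0.699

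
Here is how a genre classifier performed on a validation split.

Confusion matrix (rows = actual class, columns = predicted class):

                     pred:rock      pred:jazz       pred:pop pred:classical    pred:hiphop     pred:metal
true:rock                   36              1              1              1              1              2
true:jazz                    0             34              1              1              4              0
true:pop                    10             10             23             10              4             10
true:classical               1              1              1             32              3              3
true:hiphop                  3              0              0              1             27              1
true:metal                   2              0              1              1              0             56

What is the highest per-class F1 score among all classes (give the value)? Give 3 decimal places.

0.848

Per-class F1 score (2·TP/(2·TP+FP+FN)):
  rock: TP=36, FP=0+10+1+3+2=16, FN=1+1+1+1+2=6 → 72/94 = 0.7660
  jazz: TP=34, FP=1+10+1+0+0=12, FN=0+1+1+4+0=6 → 68/86 = 0.7907
  pop: TP=23, FP=1+1+1+0+1=4, FN=10+10+10+4+10=44 → 46/94 = 0.4894
  classical: TP=32, FP=1+1+10+1+1=14, FN=1+1+1+3+3=9 → 64/87 = 0.7356
  hiphop: TP=27, FP=1+4+4+3+0=12, FN=3+0+0+1+1=5 → 54/71 = 0.7606
  metal: TP=56, FP=2+0+10+3+1=16, FN=2+0+1+1+0=4 → 112/132 = 0.8485
Highest is class 'metal' with F1 score = 0.848.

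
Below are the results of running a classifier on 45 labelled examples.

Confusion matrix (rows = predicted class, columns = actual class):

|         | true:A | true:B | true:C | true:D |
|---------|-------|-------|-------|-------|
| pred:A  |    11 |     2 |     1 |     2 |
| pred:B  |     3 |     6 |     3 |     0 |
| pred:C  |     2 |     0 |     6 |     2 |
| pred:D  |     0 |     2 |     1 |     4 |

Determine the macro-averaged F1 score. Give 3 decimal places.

Per-class F1 score (2·TP/(2·TP+FP+FN)):
  A: TP=11, FP=2+1+2=5, FN=3+2+0=5 → 22/32 = 0.6875
  B: TP=6, FP=3+3+0=6, FN=2+0+2=4 → 12/22 = 0.5455
  C: TP=6, FP=2+0+2=4, FN=1+3+1=5 → 12/21 = 0.5714
  D: TP=4, FP=0+2+1=3, FN=2+0+2=4 → 8/15 = 0.5333
Macro-F1 score = mean = (0.6875 + 0.5455 + 0.5714 + 0.5333) / 4 = 0.584

0.584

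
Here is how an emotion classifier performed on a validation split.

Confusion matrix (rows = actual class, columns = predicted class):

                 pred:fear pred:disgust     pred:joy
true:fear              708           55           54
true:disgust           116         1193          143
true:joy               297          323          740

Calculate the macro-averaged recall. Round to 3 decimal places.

Per-class recall (TP/(TP+FN)):
  fear: TP=708, FN=55+54=109 → 708/817 = 0.8666
  disgust: TP=1193, FN=116+143=259 → 1193/1452 = 0.8216
  joy: TP=740, FN=297+323=620 → 740/1360 = 0.5441
Macro-recall = mean = (0.8666 + 0.8216 + 0.5441) / 3 = 0.744

0.744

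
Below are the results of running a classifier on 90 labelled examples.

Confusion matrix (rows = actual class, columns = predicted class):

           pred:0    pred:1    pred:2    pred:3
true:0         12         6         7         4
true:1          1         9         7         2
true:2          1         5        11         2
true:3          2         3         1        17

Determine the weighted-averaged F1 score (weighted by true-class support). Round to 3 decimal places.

0.547

Per-class F1 score (2·TP/(2·TP+FP+FN)):
  0: TP=12, FP=1+1+2=4, FN=6+7+4=17 → 24/45 = 0.5333
  1: TP=9, FP=6+5+3=14, FN=1+7+2=10 → 18/42 = 0.4286
  2: TP=11, FP=7+7+1=15, FN=1+5+2=8 → 22/45 = 0.4889
  3: TP=17, FP=4+2+2=8, FN=2+3+1=6 → 34/48 = 0.7083
Weighted-F1 score = Σ (supportᵢ/N)·F1 scoreᵢ with N=90: (29/90)·0.5333 + (19/90)·0.4286 + (19/90)·0.4889 + (23/90)·0.7083 = 0.547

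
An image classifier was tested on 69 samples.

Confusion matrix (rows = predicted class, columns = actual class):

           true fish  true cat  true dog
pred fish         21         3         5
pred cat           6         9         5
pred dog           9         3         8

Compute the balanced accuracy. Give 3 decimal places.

0.543

Balanced accuracy = mean of per-class recall.
  fish: recall = 21/36 = 0.5833
  cat: recall = 9/15 = 0.6000
  dog: recall = 8/18 = 0.4444
Mean = (0.5833 + 0.6000 + 0.4444) / 3 = 0.543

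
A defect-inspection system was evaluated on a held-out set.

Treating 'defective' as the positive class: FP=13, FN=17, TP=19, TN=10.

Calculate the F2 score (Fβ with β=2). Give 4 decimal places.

Fβ = (1+β²)·TP / ((1+β²)·TP + β²·FN + FP), with β²=4
= 5·19 / (5·19 + 4·17 + 13) = 0.5398

0.5398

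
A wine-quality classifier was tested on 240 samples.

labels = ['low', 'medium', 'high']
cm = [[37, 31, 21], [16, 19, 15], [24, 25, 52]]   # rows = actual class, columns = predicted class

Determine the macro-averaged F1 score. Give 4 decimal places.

0.4333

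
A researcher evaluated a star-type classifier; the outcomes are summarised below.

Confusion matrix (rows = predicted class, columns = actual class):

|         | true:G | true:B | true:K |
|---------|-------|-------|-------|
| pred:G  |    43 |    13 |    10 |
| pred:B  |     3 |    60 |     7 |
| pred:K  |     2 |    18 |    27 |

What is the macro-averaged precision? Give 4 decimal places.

0.6944

Per-class precision (TP/(TP+FP)):
  G: TP=43, FP=13+10=23 → 43/66 = 0.65152
  B: TP=60, FP=3+7=10 → 60/70 = 0.85714
  K: TP=27, FP=2+18=20 → 27/47 = 0.57447
Macro-precision = mean = (0.65152 + 0.85714 + 0.57447) / 3 = 0.6944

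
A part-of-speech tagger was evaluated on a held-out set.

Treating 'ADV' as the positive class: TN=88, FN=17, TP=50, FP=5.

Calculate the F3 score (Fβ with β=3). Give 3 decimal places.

0.760

Fβ = (1+β²)·TP / ((1+β²)·TP + β²·FN + FP), with β²=9
= 10·50 / (10·50 + 9·17 + 5) = 0.760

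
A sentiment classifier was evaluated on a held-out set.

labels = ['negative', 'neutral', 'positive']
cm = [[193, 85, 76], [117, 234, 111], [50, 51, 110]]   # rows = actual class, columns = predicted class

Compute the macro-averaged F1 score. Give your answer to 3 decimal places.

Per-class F1 score (2·TP/(2·TP+FP+FN)):
  negative: TP=193, FP=117+50=167, FN=85+76=161 → 386/714 = 0.5406
  neutral: TP=234, FP=85+51=136, FN=117+111=228 → 468/832 = 0.5625
  positive: TP=110, FP=76+111=187, FN=50+51=101 → 220/508 = 0.4331
Macro-F1 score = mean = (0.5406 + 0.5625 + 0.4331) / 3 = 0.512

0.512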